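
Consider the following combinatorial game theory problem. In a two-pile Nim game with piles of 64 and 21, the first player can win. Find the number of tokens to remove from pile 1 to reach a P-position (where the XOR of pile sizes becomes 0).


Piles: 64 and 21
Current XOR: 64 XOR 21 = 85 (non-zero, so this is an N-position).
To make the XOR zero, we need to find a move that balances the piles.
For pile 1 (size 64): target = 64 XOR 85 = 21
We reduce pile 1 from 64 to 21.
Tokens removed: 64 - 21 = 43
Verification: 21 XOR 21 = 0

43


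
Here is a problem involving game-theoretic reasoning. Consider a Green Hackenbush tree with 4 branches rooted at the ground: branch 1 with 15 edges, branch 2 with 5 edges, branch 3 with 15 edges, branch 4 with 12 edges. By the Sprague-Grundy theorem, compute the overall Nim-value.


The tree has 4 branches from the ground vertex.
In Green Hackenbush, the Nim-value of a simple path of length k is k.
Branch 1: length 15, Nim-value = 15
Branch 2: length 5, Nim-value = 5
Branch 3: length 15, Nim-value = 15
Branch 4: length 12, Nim-value = 12
Total Nim-value = XOR of all branch values:
0 XOR 15 = 15
15 XOR 5 = 10
10 XOR 15 = 5
5 XOR 12 = 9
Nim-value of the tree = 9

9


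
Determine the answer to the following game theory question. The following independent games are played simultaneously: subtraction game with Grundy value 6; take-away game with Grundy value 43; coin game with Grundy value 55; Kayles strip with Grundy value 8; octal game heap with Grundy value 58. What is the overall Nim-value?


By the Sprague-Grundy theorem, the Grundy value of a sum of games is the XOR of individual Grundy values.
subtraction game: Grundy value = 6. Running XOR: 0 XOR 6 = 6
take-away game: Grundy value = 43. Running XOR: 6 XOR 43 = 45
coin game: Grundy value = 55. Running XOR: 45 XOR 55 = 26
Kayles strip: Grundy value = 8. Running XOR: 26 XOR 8 = 18
octal game heap: Grundy value = 58. Running XOR: 18 XOR 58 = 40
The combined Grundy value is 40.

40


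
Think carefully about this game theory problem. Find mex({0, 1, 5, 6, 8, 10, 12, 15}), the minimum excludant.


Set = {0, 1, 5, 6, 8, 10, 12, 15}
0 is in the set.
1 is in the set.
2 is NOT in the set. This is the mex.
mex = 2

2


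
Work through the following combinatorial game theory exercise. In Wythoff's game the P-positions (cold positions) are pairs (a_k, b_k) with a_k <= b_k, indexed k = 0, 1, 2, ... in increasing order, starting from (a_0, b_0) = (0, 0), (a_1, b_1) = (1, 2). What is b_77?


By Wythoff's theorem, a_k = floor(k * phi) and b_k = floor(k * phi^2) = a_k + k, where phi = (1 + sqrt(5))/2 is the golden ratio.
phi = (1 + sqrt(5))/2 = 1.618034
phi^2 = phi + 1 = 2.618034
k = 77
k * phi^2 = 77 * 2.618034 = 201.588617
b_77 = floor(k * phi^2) = 201 (check: a_77 + k = 124 + 77 = 201)

201


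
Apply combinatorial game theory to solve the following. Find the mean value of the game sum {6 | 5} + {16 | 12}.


G1 = {6 | 5}, G2 = {16 | 12}
Each is a switch {a | b} with numbers a > b; its mean value is (a + b)/2, and mean value is additive over game sums: m(G1 + G2) = m(G1) + m(G2).
Mean of G1 = (6 + (5))/2 = 11/2 = 11/2
Mean of G2 = (16 + (12))/2 = 28/2 = 14
Mean of G1 + G2 = 11/2 + 14 = 39/2

39/2


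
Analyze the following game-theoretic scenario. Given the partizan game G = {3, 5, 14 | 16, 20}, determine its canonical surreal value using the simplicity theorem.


Left options: {3, 5, 14}, max = 14
Right options: {16, 20}, min = 16
All options are numbers and max(Left) < min(Right), so by the simplicity theorem the value is the simplest (earliest-born) number strictly between 14 and 16.
The only integer strictly between 14 and 16 is 15.
No non-integer in the interval can be simpler: if x is a non-integer in the interval, then floor(x) or ceil(x) also lies in the interval (the interval contains an integer), and both are proper prefixes of x's sign expansion, i.e. born earlier. So the game value is 15.
Game value = 15

15


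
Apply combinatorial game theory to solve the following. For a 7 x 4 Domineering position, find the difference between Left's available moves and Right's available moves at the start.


Board is 7 x 4 (rows x cols).
Left (vertical) placements: (rows-1) * cols = 6 * 4 = 24
Right (horizontal) placements: rows * (cols-1) = 7 * 3 = 21
Advantage = Left - Right = 24 - 21 = 3

3


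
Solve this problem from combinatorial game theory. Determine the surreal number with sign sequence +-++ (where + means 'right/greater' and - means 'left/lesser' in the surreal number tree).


Sign expansion: +-++
Rule: track bounds (lo, hi), initially (-inf, +inf). On '+', the current value becomes lo and we move to the simplest number in (value, hi): value + 1 if hi = +inf, otherwise the midpoint (value + hi)/2. On '-', the current value becomes hi and we move to value - 1 if lo = -inf, otherwise the midpoint (lo + value)/2.
Start at 0.
Step 1: sign = +, move right. Bounds: (0, +inf). Value = 1
Step 2: sign = -, move left. Bounds: (0, 1). Value = 1/2
Step 3: sign = +, move right. Bounds: (1/2, 1). Value = 3/4
Step 4: sign = +, move right. Bounds: (3/4, 1). Value = 7/8
The surreal number with sign expansion +-++ is 7/8.

7/8


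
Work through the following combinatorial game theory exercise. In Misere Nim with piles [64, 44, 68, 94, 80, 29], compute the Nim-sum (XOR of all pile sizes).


We need the XOR (exclusive or) of all pile sizes.
After XOR-ing pile 1 (size 64): 0 XOR 64 = 64
After XOR-ing pile 2 (size 44): 64 XOR 44 = 108
After XOR-ing pile 3 (size 68): 108 XOR 68 = 40
After XOR-ing pile 4 (size 94): 40 XOR 94 = 118
After XOR-ing pile 5 (size 80): 118 XOR 80 = 38
After XOR-ing pile 6 (size 29): 38 XOR 29 = 59
The Nim-value of this position is 59.

59


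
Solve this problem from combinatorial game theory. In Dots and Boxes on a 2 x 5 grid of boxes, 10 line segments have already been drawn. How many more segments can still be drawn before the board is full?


Grid: 2 x 5 boxes, i.e. 3 rows and 6 columns of dots.
Horizontal edges: (rows + 1) * cols = 3 * 5 = 15
Vertical edges: rows * (cols + 1) = 2 * 6 = 12
Total edges: 15 + 12 = 27
Edges drawn: 10
Remaining: 27 - 10 = 17

17


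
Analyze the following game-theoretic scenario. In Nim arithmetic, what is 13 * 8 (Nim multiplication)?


Nim multiplication is bilinear over XOR: (u XOR v) * w = (u*w) XOR (v*w).
So we split each operand into its bit components and XOR the pairwise Nim products.
13 = 1 + 4 + 8 (as XOR of powers of 2).
8 = 8 (as XOR of powers of 2).
Using the standard Nim-product table on single bits:
  2*2 = 3,   2*4 = 8,   2*8 = 12,
  4*4 = 6,   4*8 = 11,  8*8 = 13,
and  1*x = x (identity), k*l = l*k (commutative).
Pairwise Nim products:
  1 * 8 = 8
  4 * 8 = 11
  8 * 8 = 13
XOR them: 8 XOR 11 XOR 13 = 14.
Result: 13 * 8 = 14 (in Nim).

14


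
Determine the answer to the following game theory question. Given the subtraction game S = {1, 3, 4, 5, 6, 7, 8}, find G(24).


The subtraction set is S = {1, 3, 4, 5, 6, 7, 8}.
G(k) = mex{ G(k - s) : s in S, s <= k }. We compute iteratively: G(0) = 0.
G(1) = mex({0}) = 1
G(2) = mex({1}) = 0
G(3) = mex({0}) = 1
G(4) = mex({0, 1}) = 2
G(5) = mex({0, 1, 2}) = 3
G(6) = mex({0, 1, 3}) = 2
G(7) = mex({0, 1, 2}) = 3
G(8) = mex({0, 1, 2, 3}) = 4
G(9) = mex({0, 1, 2, 3, 4}) = 5
G(10) = mex({0, 1, 2, 3, 5}) = 4
G(11) = mex({1, 2, 3, 4}) = 0
G(12) = mex({0, 2, 3, 4, 5}) = 1
G(13) = mex({1, 2, 3, 4, 5}) = 0
G(14) = mex({0, 2, 3, 4, 5}) = 1
G(15) = mex({0, 1, 3, 4, 5}) = 2
G(16) = mex({0, 1, 2, 4, 5}) = 3
G(17) = mex({0, 1, 3, 4, 5}) = 2
G(18) = mex({0, 1, 2, 4}) = 3
Observe that G(11)..G(18) = 0, 1, 0, 1, 2, 3, 2, 3 repeats G(0)..G(7) = 0, 1, 0, 1, 2, 3, 2, 3.
For k >= max(S) = 8, G(k) is determined by the previous 8 values G(k-8)..G(k-1); a window of 8 consecutive values has recurred shifted by 11, so by induction G(k + 11) = G(k) for all k >= 0: the sequence is periodic from the start with period 11.
One period: G(0..10) = 0, 1, 0, 1, 2, 3, 2, 3, 4, 5, 4.
24 mod 11 = 2, so G(24) = G(2) = 0.

0


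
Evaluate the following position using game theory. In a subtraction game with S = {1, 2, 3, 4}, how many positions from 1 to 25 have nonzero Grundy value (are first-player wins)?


Subtraction set S = {1, 2, 3, 4}, so G(n) = n mod 5.
G(n) = 0 when n is a multiple of 5.
Multiples of 5 in [1, 25]: 5
N-positions (nonzero Grundy) = 25 - 5 = 20

20


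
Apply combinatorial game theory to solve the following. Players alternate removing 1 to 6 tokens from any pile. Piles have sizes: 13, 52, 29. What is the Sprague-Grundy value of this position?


Subtraction set: {1, 2, 3, 4, 5, 6}
For this subtraction set, G(n) = n mod 7 (period = max + 1 = 7).
Pile 1 (size 13): G(13) = 13 mod 7 = 6
Pile 2 (size 52): G(52) = 52 mod 7 = 3
Pile 3 (size 29): G(29) = 29 mod 7 = 1
Total Grundy value = XOR of all: 6 XOR 3 XOR 1 = 4

4


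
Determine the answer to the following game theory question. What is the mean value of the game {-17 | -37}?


Game = {-17 | -37}, a switch {a | b} with numbers a > b.
Its thermograph has left wall a - t and right wall b + t, which meet at t = (a - b)/2, where both equal (a + b)/2. So the mast (mean value) is at (a + b)/2.
Mean = (-17 + (-37))/2 = -54/2 = -27

-27


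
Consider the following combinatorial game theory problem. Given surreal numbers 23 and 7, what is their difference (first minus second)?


x = 23, y = 7
x - y = 23 - 7 = 16

16


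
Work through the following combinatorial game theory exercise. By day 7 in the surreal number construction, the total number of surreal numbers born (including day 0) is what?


Day 0: {|} = 0 is born. Count = 1.
Day n: the number of surreal numbers born by day n is 2^(n+1) - 1.
By day 0: 2^1 - 1 = 1
By day 1: 2^2 - 1 = 3
By day 2: 2^3 - 1 = 7
By day 3: 2^4 - 1 = 15
By day 4: 2^5 - 1 = 31
By day 5: 2^6 - 1 = 63
By day 6: 2^7 - 1 = 127
By day 7: 2^8 - 1 = 255
By day 7: 255 surreal numbers.

255


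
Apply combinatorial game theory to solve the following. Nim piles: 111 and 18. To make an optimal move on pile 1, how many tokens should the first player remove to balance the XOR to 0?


Piles: 111 and 18
Current XOR: 111 XOR 18 = 125 (non-zero, so this is an N-position).
To make the XOR zero, we need to find a move that balances the piles.
For pile 1 (size 111): target = 111 XOR 125 = 18
We reduce pile 1 from 111 to 18.
Tokens removed: 111 - 18 = 93
Verification: 18 XOR 18 = 0

93


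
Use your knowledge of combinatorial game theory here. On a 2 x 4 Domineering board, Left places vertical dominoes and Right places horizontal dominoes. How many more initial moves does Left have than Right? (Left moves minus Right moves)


Board is 2 x 4 (rows x cols).
Left (vertical) placements: (rows-1) * cols = 1 * 4 = 4
Right (horizontal) placements: rows * (cols-1) = 2 * 3 = 6
Advantage = Left - Right = 4 - 6 = -2

-2


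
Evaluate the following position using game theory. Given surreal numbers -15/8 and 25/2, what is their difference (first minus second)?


x = -15/8, y = 25/2
Converting to common denominator: 8
x = -15/8, y = 100/8
x - y = -15/8 - 25/2 = -115/8

-115/8


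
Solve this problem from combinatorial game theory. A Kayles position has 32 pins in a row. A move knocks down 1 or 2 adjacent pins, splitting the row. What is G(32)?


Kayles: a move removes 1 or 2 adjacent pins from a contiguous row.
Removing pins from a row of k leaves two independent rows (a, b) with a + b = k - 1 (one pin) or a + b = k - 2 (two pins); an end removal gives a = 0.
By Sprague-Grundy, G(k) = mex{ G(a) XOR G(b) } over all these splits. G(0) = 0.
G(1): splits (0,0):0^0=0 -> mex({0}) = 1
G(2): splits (0,1):0^1=1 (0,0):0^0=0 -> mex({0, 1}) = 2
G(3): splits (0,2):0^2=2 (1,1):1^1=0 (0,1):0^1=1 -> mex({0, 1, 2}) = 3
G(4): splits (0,3):0^3=3 (1,2):1^2=3 (0,2):0^2=2 (1,1):1^1=0 -> mex({0, 2, 3}) = 1
G(5): splits (0,4):0^1=1 (1,3):1^3=2 (2,2):2^2=0 (0,3):0^3=3 (1,2):1^2=3 -> mex({0, 1, 2, 3}) = 4
G(6) = mex({0, 1, 2, 4}) = 3
G(7) = mex({0, 1, 3, 4, 5}) = 2
G(8) = mex({0, 2, 3, 5, 6}) = 1
G(9) = mex({0, 1, 2, 3, 6, 7}) = 4
G(10) = mex({0, 1, 3, 4, 5, 7}) = 2
G(11) = mex({0, 1, 2, 3, 4, 5}) = 6
G(12) = mex({0, 1, 2, 3, 5, 6, 7}) = 4
G(13) = mex({0, 2, 3, 4, 6, 7}) = 1
G(14) = mex({0, 1, 4, 5, 6, 7}) = 2
G(15) = mex({0, 1, 2, 3, 4, 5, 6}) = 7
G(16) = mex({0, 2, 3, 5, 6, 7}) = 1
G(17) = mex({0, 1, 2, 3, 5, 6, 7}) = 4
G(18) = mex({0, 1, 2, 4, 5, 6}) = 3
G(19) = mex({0, 1, 3, 4, 5, 7}) = 2
G(20) = mex({0, 2, 3, 4, 5, 6, 7}) = 1
G(21) = mex({0, 1, 2, 3, 5, 6, 7}) = 4
G(22) = mex({0, 1, 2, 3, 4, 5, 7}) = 6
G(23) = mex({0, 1, 2, 3, 4, 5, 6}) = 7
G(24) = mex({0, 1, 2, 3, 5, 6, 7}) = 4
G(25) = mex({0, 2, 3, 4, 6, 7}) = 1
G(26) = mex({0, 1, 3, 4, 5, 6, 7}) = 2
G(27) = mex({0, 1, 2, 3, 4, 5, 6, 7}) = 8
G(28) = mex({0, 1, 2, 3, 4, 6, 7, 8}) = 5
G(29) = mex({0, 1, 2, 3, 5, 6, 7, 8, 9}) = 4
G(30) = mex({0, 1, 2, 3, 4, 5, 6, 9, 10}) = 7
G(31) = mex({0, 1, 3, 4, 5, 7, 10, 11}) = 2
G(32) = mex({0, 2, 3, 4, 5, 6, 7, 9, 11}) = 1
Therefore G(32) = 1.

1


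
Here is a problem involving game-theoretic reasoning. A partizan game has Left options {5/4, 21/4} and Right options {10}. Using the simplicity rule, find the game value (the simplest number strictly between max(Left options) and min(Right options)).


Left options: {5/4, 21/4}, max = 21/4
Right options: {10}, min = 10
All options are numbers and max(Left) < min(Right), so by the simplicity theorem the value is the simplest (earliest-born) number strictly between 21/4 and 10.
Integers 6 through 9 all lie strictly between 21/4 and 10.
Among integers, the simplest (lowest birthday = smallest |n|; 0 is born on day 0, +-n on day n) is 6.
No non-integer in the interval can be simpler: if x is a non-integer in the interval, then floor(x) or ceil(x) also lies in the interval (the interval contains an integer), and both are proper prefixes of x's sign expansion, i.e. born earlier. So the game value is 6.
Game value = 6

6


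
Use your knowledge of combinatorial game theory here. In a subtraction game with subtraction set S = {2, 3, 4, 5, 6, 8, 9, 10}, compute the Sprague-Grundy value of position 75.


The subtraction set is S = {2, 3, 4, 5, 6, 8, 9, 10}.
G(k) = mex{ G(k - s) : s in S, s <= k }. We compute iteratively: G(0) = 0.
G(1) = mex({}) = 0
G(2) = mex({0}) = 1
G(3) = mex({0}) = 1
G(4) = mex({0, 1}) = 2
G(5) = mex({0, 1}) = 2
G(6) = mex({0, 1, 2}) = 3
G(7) = mex({0, 1, 2}) = 3
G(8) = mex({0, 1, 2, 3}) = 4
G(9) = mex({0, 1, 2, 3}) = 4
G(10) = mex({0, 1, 2, 3, 4}) = 5
G(11) = mex({0, 1, 2, 3, 4}) = 5
G(12) = mex({1, 2, 3, 4, 5}) = 0
G(13) = mex({1, 2, 3, 4, 5}) = 0
G(14) = mex({0, 2, 3, 4, 5}) = 1
G(15) = mex({0, 2, 3, 4, 5}) = 1
G(16) = mex({0, 1, 3, 4, 5}) = 2
G(17) = mex({0, 1, 3, 4, 5}) = 2
G(18) = mex({0, 1, 2, 4, 5}) = 3
G(19) = mex({0, 1, 2, 4, 5}) = 3
G(20) = mex({0, 1, 2, 3, 5}) = 4
G(21) = mex({0, 1, 2, 3, 5}) = 4
Observe that G(12)..G(21) = 0, 0, 1, 1, 2, 2, 3, 3, 4, 4 repeats G(0)..G(9) = 0, 0, 1, 1, 2, 2, 3, 3, 4, 4.
For k >= max(S) = 10, G(k) is determined by the previous 10 values G(k-10)..G(k-1); a window of 10 consecutive values has recurred shifted by 12, so by induction G(k + 12) = G(k) for all k >= 0: the sequence is periodic from the start with period 12.
One period: G(0..11) = 0, 0, 1, 1, 2, 2, 3, 3, 4, 4, 5, 5.
75 mod 12 = 3, so G(75) = G(3) = 1.

1


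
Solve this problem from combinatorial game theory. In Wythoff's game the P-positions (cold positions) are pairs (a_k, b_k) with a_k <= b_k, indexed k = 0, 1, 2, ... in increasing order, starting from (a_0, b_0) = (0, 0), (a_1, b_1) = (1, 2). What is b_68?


By Wythoff's theorem, a_k = floor(k * phi) and b_k = floor(k * phi^2) = a_k + k, where phi = (1 + sqrt(5))/2 is the golden ratio.
phi = (1 + sqrt(5))/2 = 1.618034
phi^2 = phi + 1 = 2.618034
k = 68
k * phi^2 = 68 * 2.618034 = 178.026311
b_68 = floor(k * phi^2) = 178 (check: a_68 + k = 110 + 68 = 178)

178


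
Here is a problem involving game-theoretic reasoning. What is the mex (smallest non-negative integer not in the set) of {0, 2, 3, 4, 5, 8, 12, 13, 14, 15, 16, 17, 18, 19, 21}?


Set = {0, 2, 3, 4, 5, 8, 12, 13, 14, 15, 16, 17, 18, 19, 21}
0 is in the set.
1 is NOT in the set. This is the mex.
mex = 1

1


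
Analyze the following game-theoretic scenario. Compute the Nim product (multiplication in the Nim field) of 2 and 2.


Nim multiplication is bilinear over XOR: (u XOR v) * w = (u*w) XOR (v*w).
So we split each operand into its bit components and XOR the pairwise Nim products.
2 = 2 (as XOR of powers of 2).
2 = 2 (as XOR of powers of 2).
Using the standard Nim-product table on single bits:
  2*2 = 3,   2*4 = 8,   2*8 = 12,
  4*4 = 6,   4*8 = 11,  8*8 = 13,
and  1*x = x (identity), k*l = l*k (commutative).
Pairwise Nim products:
  2 * 2 = 3
XOR them: 3 = 3.
Result: 2 * 2 = 3 (in Nim).

3


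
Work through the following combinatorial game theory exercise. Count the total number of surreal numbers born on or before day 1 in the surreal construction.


Day 0: {|} = 0 is born. Count = 1.
Day n: the number of surreal numbers born by day n is 2^(n+1) - 1.
By day 0: 2^1 - 1 = 1
By day 1: 2^2 - 1 = 3
By day 1: 3 surreal numbers.

3


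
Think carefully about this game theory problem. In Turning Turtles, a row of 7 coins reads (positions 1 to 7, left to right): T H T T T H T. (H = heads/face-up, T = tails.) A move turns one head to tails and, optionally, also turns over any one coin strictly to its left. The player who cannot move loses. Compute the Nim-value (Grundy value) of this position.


Coins: T H T T T H T
Key fact: a single head at position k behaves exactly like a Nim heap of size k (turning it to T and optionally flipping a coin at j < k corresponds to moving the heap from k to j, or to 0), and heads combine as a disjunctive sum (two heads at the same place would cancel, matching j XOR j = 0). So the Nim-value is the XOR of the 1-indexed positions of the heads.
Face-up positions (1-indexed): [2, 6]
XOR 0 with 2: 0 XOR 2 = 2
XOR 2 with 6: 2 XOR 6 = 4
Nim-value = 4

4


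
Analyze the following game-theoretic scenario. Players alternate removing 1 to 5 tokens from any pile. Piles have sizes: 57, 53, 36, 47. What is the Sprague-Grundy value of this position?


Subtraction set: {1, 2, 3, 4, 5}
For this subtraction set, G(n) = n mod 6 (period = max + 1 = 6).
Pile 1 (size 57): G(57) = 57 mod 6 = 3
Pile 2 (size 53): G(53) = 53 mod 6 = 5
Pile 3 (size 36): G(36) = 36 mod 6 = 0
Pile 4 (size 47): G(47) = 47 mod 6 = 5
Total Grundy value = XOR of all: 3 XOR 5 XOR 0 XOR 5 = 3

3


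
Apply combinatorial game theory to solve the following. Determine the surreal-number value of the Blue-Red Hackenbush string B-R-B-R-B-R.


Edges (from ground): B-R-B-R-B-R
By Berlekamp's sign-expansion rule, a Blue-Red Hackenbush stalk has the value of the surreal number whose sign sequence is the edge sequence with B -> + and R -> -.
Sign sequence: +-+-+-
Trace the sign expansion in the surreal number tree, starting from 0:
Edge 1: B (sign +) -> bounds (0, +inf), value = 1
Edge 2: R (sign -) -> bounds (0, 1), value = 1/2
Edge 3: B (sign +) -> bounds (1/2, 1), value = 3/4
Edge 4: R (sign -) -> bounds (1/2, 3/4), value = 5/8
Edge 5: B (sign +) -> bounds (5/8, 3/4), value = 11/16
Edge 6: R (sign -) -> bounds (5/8, 11/16), value = 21/32
Game value = 21/32

21/32


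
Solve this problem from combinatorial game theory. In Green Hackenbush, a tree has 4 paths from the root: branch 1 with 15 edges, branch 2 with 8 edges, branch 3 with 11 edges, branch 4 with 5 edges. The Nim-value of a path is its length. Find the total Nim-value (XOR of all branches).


The tree has 4 branches from the ground vertex.
In Green Hackenbush, the Nim-value of a simple path of length k is k.
Branch 1: length 15, Nim-value = 15
Branch 2: length 8, Nim-value = 8
Branch 3: length 11, Nim-value = 11
Branch 4: length 5, Nim-value = 5
Total Nim-value = XOR of all branch values:
0 XOR 15 = 15
15 XOR 8 = 7
7 XOR 11 = 12
12 XOR 5 = 9
Nim-value of the tree = 9

9


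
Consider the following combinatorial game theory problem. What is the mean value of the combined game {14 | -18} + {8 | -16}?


G1 = {14 | -18}, G2 = {8 | -16}
Each is a switch {a | b} with numbers a > b; its mean value is (a + b)/2, and mean value is additive over game sums: m(G1 + G2) = m(G1) + m(G2).
Mean of G1 = (14 + (-18))/2 = -4/2 = -2
Mean of G2 = (8 + (-16))/2 = -8/2 = -4
Mean of G1 + G2 = -2 + -4 = -6

-6


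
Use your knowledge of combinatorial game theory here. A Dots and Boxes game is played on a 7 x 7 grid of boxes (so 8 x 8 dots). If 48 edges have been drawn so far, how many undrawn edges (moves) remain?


Grid: 7 x 7 boxes, i.e. 8 rows and 8 columns of dots.
Horizontal edges: (rows + 1) * cols = 8 * 7 = 56
Vertical edges: rows * (cols + 1) = 7 * 8 = 56
Total edges: 56 + 56 = 112
Edges drawn: 48
Remaining: 112 - 48 = 64

64


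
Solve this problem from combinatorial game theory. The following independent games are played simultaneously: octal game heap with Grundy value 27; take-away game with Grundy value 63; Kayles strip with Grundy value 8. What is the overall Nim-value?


By the Sprague-Grundy theorem, the Grundy value of a sum of games is the XOR of individual Grundy values.
octal game heap: Grundy value = 27. Running XOR: 0 XOR 27 = 27
take-away game: Grundy value = 63. Running XOR: 27 XOR 63 = 36
Kayles strip: Grundy value = 8. Running XOR: 36 XOR 8 = 44
The combined Grundy value is 44.

44


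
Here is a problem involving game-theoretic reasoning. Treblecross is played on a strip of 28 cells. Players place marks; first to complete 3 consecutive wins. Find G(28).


Treblecross: place X on empty cells; 3-in-a-row wins.
Playing within two cells of an existing X lets the opponent win at once, so sensible play treats the cells i-2..i+2 around each X as dead. The player left with no safe cell loses, so this is a normal-play take-away game on strips of safe cells.
Placing X at cell i (0-indexed) of a strip of k safe cells leaves independent strips of sizes max(0, i-2) and max(0, k-i-3). Hence G(k) = mex{ G(max(0,i-2)) XOR G(max(0,k-i-3)) : 0 <= i < k }, with G(0) = 0.
G(1): splits (0,0):0^0=0 -> mex({0}) = 1
G(2): splits (0,0):0^0=0 -> mex({0}) = 1
G(3): splits (0,0):0^0=0 -> mex({0}) = 1
G(4): splits (0,1):0^1=1 (0,0):0^0=0 -> mex({0, 1}) = 2
G(5): splits (0,2):0^1=1 (0,1):0^1=1 (0,0):0^0=0 -> mex({0, 1}) = 2
G(6) = mex({1}) = 0
G(7) = mex({0, 1, 2}) = 3
G(8) = mex({0, 1, 2}) = 3
G(9) = mex({0, 2}) = 1
G(10) = mex({0, 2, 3}) = 1
G(11) = mex({0, 3}) = 1
G(12) = mex({1, 3}) = 0
G(13) = mex({0, 1, 2, 3}) = 4
G(14) = mex({0, 1, 2}) = 3
G(15) = mex({0, 1, 2}) = 3
G(16) = mex({0, 1, 2, 4}) = 3
G(17) = mex({0, 1, 3, 4}) = 2
G(18) = mex({0, 1, 3, 4}) = 2
G(19) = mex({0, 1, 3, 5}) = 2
G(20) = mex({0, 1, 2, 3, 5}) = 4
G(21) = mex({0, 1, 2, 3, 5}) = 4
G(22) = mex({1, 2, 6}) = 0
G(23) = mex({0, 1, 2, 3, 4, 6}) = 5
G(24) = mex({0, 1, 2, 3, 4}) = 5
G(25) = mex({0, 1, 3, 4, 7}) = 2
G(26) = mex({0, 1, 3, 4, 5, 7}) = 2
G(27) = mex({0, 1, 3, 5}) = 2
G(28) = mex({0, 1, 2, 5}) = 3
Therefore G(28) = 3.

3


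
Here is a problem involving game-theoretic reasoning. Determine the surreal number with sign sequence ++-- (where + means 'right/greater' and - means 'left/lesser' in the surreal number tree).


Sign expansion: ++--
Rule: track bounds (lo, hi), initially (-inf, +inf). On '+', the current value becomes lo and we move to the simplest number in (value, hi): value + 1 if hi = +inf, otherwise the midpoint (value + hi)/2. On '-', the current value becomes hi and we move to value - 1 if lo = -inf, otherwise the midpoint (lo + value)/2.
Start at 0.
Step 1: sign = +, move right. Bounds: (0, +inf). Value = 1
Step 2: sign = +, move right. Bounds: (1, +inf). Value = 2
Step 3: sign = -, move left. Bounds: (1, 2). Value = 3/2
Step 4: sign = -, move left. Bounds: (1, 3/2). Value = 5/4
The surreal number with sign expansion ++-- is 5/4.

5/4


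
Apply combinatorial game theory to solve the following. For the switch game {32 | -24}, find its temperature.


The game is {32 | -24}, a switch {a | b} with numbers a > b.
Cooling {a | b} by t gives {a - t | b + t}, which stops being hot when a - t = b + t, i.e. at t = (a - b)/2. So the temperature of a switch is (a - b)/2.
Temperature = (Left option - Right option) / 2
= (32 - (-24)) / 2
= 56 / 2
= 28

28


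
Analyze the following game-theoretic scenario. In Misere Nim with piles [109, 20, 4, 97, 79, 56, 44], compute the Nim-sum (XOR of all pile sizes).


We need the XOR (exclusive or) of all pile sizes.
After XOR-ing pile 1 (size 109): 0 XOR 109 = 109
After XOR-ing pile 2 (size 20): 109 XOR 20 = 121
After XOR-ing pile 3 (size 4): 121 XOR 4 = 125
After XOR-ing pile 4 (size 97): 125 XOR 97 = 28
After XOR-ing pile 5 (size 79): 28 XOR 79 = 83
After XOR-ing pile 6 (size 56): 83 XOR 56 = 107
After XOR-ing pile 7 (size 44): 107 XOR 44 = 71
The Nim-value of this position is 71.

71


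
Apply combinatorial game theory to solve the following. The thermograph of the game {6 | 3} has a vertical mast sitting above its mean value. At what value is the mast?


Game = {6 | 3}, a switch {a | b} with numbers a > b.
Its thermograph has left wall a - t and right wall b + t, which meet at t = (a - b)/2, where both equal (a + b)/2. So the mast (mean value) is at (a + b)/2.
Mean = (6 + (3))/2 = 9/2 = 9/2

9/2


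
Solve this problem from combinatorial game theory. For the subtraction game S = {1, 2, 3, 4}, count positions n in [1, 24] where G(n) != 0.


Subtraction set S = {1, 2, 3, 4}, so G(n) = n mod 5.
G(n) = 0 when n is a multiple of 5.
Multiples of 5 in [1, 24]: 4
N-positions (nonzero Grundy) = 24 - 4 = 20

20


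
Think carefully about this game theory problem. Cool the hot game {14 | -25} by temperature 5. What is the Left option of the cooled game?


Original game: {14 | -25} (a switch {a | b} with a > b).
Cooling by t (for t below the temperature (a - b)/2 = 39/2) taxes each move by t: {a | b} cooled by t is {a - t | b + t}.
Cooling amount: t = 5
Cooled Left option: 14 - 5 = 9
Cooled Right option: -25 + 5 = -20
Cooled game: {9 | -20}
Left option = 9

9


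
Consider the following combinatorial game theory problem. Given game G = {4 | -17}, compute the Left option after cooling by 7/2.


Original game: {4 | -17} (a switch {a | b} with a > b).
Cooling by t (for t below the temperature (a - b)/2 = 21/2) taxes each move by t: {a | b} cooled by t is {a - t | b + t}.
Cooling amount: t = 7/2
Cooled Left option: 4 - 7/2 = 1/2
Cooled Right option: -17 + 7/2 = -27/2
Cooled game: {1/2 | -27/2}
Left option = 1/2

1/2


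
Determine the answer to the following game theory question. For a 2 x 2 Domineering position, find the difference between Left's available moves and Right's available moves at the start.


Board is 2 x 2 (rows x cols).
Left (vertical) placements: (rows-1) * cols = 1 * 2 = 2
Right (horizontal) placements: rows * (cols-1) = 2 * 1 = 2
Advantage = Left - Right = 2 - 2 = 0

0


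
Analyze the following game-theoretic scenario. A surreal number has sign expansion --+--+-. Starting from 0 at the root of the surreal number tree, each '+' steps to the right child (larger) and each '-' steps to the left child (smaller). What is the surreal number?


Sign expansion: --+--+-
Rule: track bounds (lo, hi), initially (-inf, +inf). On '+', the current value becomes lo and we move to the simplest number in (value, hi): value + 1 if hi = +inf, otherwise the midpoint (value + hi)/2. On '-', the current value becomes hi and we move to value - 1 if lo = -inf, otherwise the midpoint (lo + value)/2.
Start at 0.
Step 1: sign = -, move left. Bounds: (-inf, 0). Value = -1
Step 2: sign = -, move left. Bounds: (-inf, -1). Value = -2
Step 3: sign = +, move right. Bounds: (-2, -1). Value = -3/2
Step 4: sign = -, move left. Bounds: (-2, -3/2). Value = -7/4
Step 5: sign = -, move left. Bounds: (-2, -7/4). Value = -15/8
Step 6: sign = +, move right. Bounds: (-15/8, -7/4). Value = -29/16
Step 7: sign = -, move left. Bounds: (-15/8, -29/16). Value = -59/32
The surreal number with sign expansion --+--+- is -59/32.

-59/32


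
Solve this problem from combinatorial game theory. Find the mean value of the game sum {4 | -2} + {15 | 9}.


G1 = {4 | -2}, G2 = {15 | 9}
Each is a switch {a | b} with numbers a > b; its mean value is (a + b)/2, and mean value is additive over game sums: m(G1 + G2) = m(G1) + m(G2).
Mean of G1 = (4 + (-2))/2 = 2/2 = 1
Mean of G2 = (15 + (9))/2 = 24/2 = 12
Mean of G1 + G2 = 1 + 12 = 13

13


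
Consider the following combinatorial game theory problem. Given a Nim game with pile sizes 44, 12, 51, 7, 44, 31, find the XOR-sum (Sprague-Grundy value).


We need the XOR (exclusive or) of all pile sizes.
After XOR-ing pile 1 (size 44): 0 XOR 44 = 44
After XOR-ing pile 2 (size 12): 44 XOR 12 = 32
After XOR-ing pile 3 (size 51): 32 XOR 51 = 19
After XOR-ing pile 4 (size 7): 19 XOR 7 = 20
After XOR-ing pile 5 (size 44): 20 XOR 44 = 56
After XOR-ing pile 6 (size 31): 56 XOR 31 = 39
The Nim-value of this position is 39.

39


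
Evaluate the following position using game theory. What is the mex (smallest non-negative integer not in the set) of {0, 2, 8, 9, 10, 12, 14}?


Set = {0, 2, 8, 9, 10, 12, 14}
0 is in the set.
1 is NOT in the set. This is the mex.
mex = 1

1


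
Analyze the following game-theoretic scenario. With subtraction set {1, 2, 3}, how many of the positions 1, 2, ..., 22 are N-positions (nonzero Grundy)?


Subtraction set S = {1, 2, 3}, so G(n) = n mod 4.
G(n) = 0 when n is a multiple of 4.
Multiples of 4 in [1, 22]: 5
N-positions (nonzero Grundy) = 22 - 5 = 17

17


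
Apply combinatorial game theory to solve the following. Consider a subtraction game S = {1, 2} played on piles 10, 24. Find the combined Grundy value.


Subtraction set: {1, 2}
For this subtraction set, G(n) = n mod 3 (period = max + 1 = 3).
Pile 1 (size 10): G(10) = 10 mod 3 = 1
Pile 2 (size 24): G(24) = 24 mod 3 = 0
Total Grundy value = XOR of all: 1 XOR 0 = 1

1


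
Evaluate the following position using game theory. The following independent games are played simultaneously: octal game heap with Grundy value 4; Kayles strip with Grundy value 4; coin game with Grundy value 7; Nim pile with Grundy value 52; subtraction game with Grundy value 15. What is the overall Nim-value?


By the Sprague-Grundy theorem, the Grundy value of a sum of games is the XOR of individual Grundy values.
octal game heap: Grundy value = 4. Running XOR: 0 XOR 4 = 4
Kayles strip: Grundy value = 4. Running XOR: 4 XOR 4 = 0
coin game: Grundy value = 7. Running XOR: 0 XOR 7 = 7
Nim pile: Grundy value = 52. Running XOR: 7 XOR 52 = 51
subtraction game: Grundy value = 15. Running XOR: 51 XOR 15 = 60
The combined Grundy value is 60.

60


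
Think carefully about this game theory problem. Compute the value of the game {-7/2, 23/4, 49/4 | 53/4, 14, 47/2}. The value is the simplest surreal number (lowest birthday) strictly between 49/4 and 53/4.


Left options: {-7/2, 23/4, 49/4}, max = 49/4
Right options: {53/4, 14, 47/2}, min = 53/4
All options are numbers and max(Left) < min(Right), so by the simplicity theorem the value is the simplest (earliest-born) number strictly between 49/4 and 53/4.
The only integer strictly between 49/4 and 53/4 is 13.
No non-integer in the interval can be simpler: if x is a non-integer in the interval, then floor(x) or ceil(x) also lies in the interval (the interval contains an integer), and both are proper prefixes of x's sign expansion, i.e. born earlier. So the game value is 13.
Game value = 13

13


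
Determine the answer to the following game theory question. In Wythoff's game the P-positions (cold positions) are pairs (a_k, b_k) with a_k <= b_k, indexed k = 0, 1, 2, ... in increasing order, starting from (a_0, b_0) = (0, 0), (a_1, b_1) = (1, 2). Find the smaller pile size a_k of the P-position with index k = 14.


By Wythoff's theorem, a_k = floor(k * phi) and b_k = floor(k * phi^2) = a_k + k, where phi = (1 + sqrt(5))/2 is the golden ratio.
phi = (1 + sqrt(5))/2 = 1.618034
k = 14
k * phi = 14 * 1.618034 = 22.652476
a_14 = floor(k * phi) = 22

22


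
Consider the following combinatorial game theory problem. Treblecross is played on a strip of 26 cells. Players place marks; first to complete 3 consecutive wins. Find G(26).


Treblecross: place X on empty cells; 3-in-a-row wins.
Playing within two cells of an existing X lets the opponent win at once, so sensible play treats the cells i-2..i+2 around each X as dead. The player left with no safe cell loses, so this is a normal-play take-away game on strips of safe cells.
Placing X at cell i (0-indexed) of a strip of k safe cells leaves independent strips of sizes max(0, i-2) and max(0, k-i-3). Hence G(k) = mex{ G(max(0,i-2)) XOR G(max(0,k-i-3)) : 0 <= i < k }, with G(0) = 0.
G(1): splits (0,0):0^0=0 -> mex({0}) = 1
G(2): splits (0,0):0^0=0 -> mex({0}) = 1
G(3): splits (0,0):0^0=0 -> mex({0}) = 1
G(4): splits (0,1):0^1=1 (0,0):0^0=0 -> mex({0, 1}) = 2
G(5): splits (0,2):0^1=1 (0,1):0^1=1 (0,0):0^0=0 -> mex({0, 1}) = 2
G(6) = mex({1}) = 0
G(7) = mex({0, 1, 2}) = 3
G(8) = mex({0, 1, 2}) = 3
G(9) = mex({0, 2}) = 1
G(10) = mex({0, 2, 3}) = 1
G(11) = mex({0, 3}) = 1
G(12) = mex({1, 3}) = 0
G(13) = mex({0, 1, 2, 3}) = 4
G(14) = mex({0, 1, 2}) = 3
G(15) = mex({0, 1, 2}) = 3
G(16) = mex({0, 1, 2, 4}) = 3
G(17) = mex({0, 1, 3, 4}) = 2
G(18) = mex({0, 1, 3, 4}) = 2
G(19) = mex({0, 1, 3, 5}) = 2
G(20) = mex({0, 1, 2, 3, 5}) = 4
G(21) = mex({0, 1, 2, 3, 5}) = 4
G(22) = mex({1, 2, 6}) = 0
G(23) = mex({0, 1, 2, 3, 4, 6}) = 5
G(24) = mex({0, 1, 2, 3, 4}) = 5
G(25) = mex({0, 1, 3, 4, 7}) = 2
G(26) = mex({0, 1, 3, 4, 5, 7}) = 2
Therefore G(26) = 2.

2


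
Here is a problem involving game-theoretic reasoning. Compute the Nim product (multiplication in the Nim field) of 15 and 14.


Nim multiplication is bilinear over XOR: (u XOR v) * w = (u*w) XOR (v*w).
So we split each operand into its bit components and XOR the pairwise Nim products.
15 = 1 + 2 + 4 + 8 (as XOR of powers of 2).
14 = 2 + 4 + 8 (as XOR of powers of 2).
Using the standard Nim-product table on single bits:
  2*2 = 3,   2*4 = 8,   2*8 = 12,
  4*4 = 6,   4*8 = 11,  8*8 = 13,
and  1*x = x (identity), k*l = l*k (commutative).
Pairwise Nim products:
  1 * 2 = 2
  1 * 4 = 4
  1 * 8 = 8
  2 * 2 = 3
  2 * 4 = 8
  2 * 8 = 12
  4 * 2 = 8
  4 * 4 = 6
  4 * 8 = 11
  8 * 2 = 12
  8 * 4 = 11
  8 * 8 = 13
XOR them: 2 XOR 4 XOR 8 XOR 3 XOR 8 XOR 12 XOR 8 XOR 6 XOR 11 XOR 12 XOR 11 XOR 13 = 6.
Result: 15 * 14 = 6 (in Nim).

6


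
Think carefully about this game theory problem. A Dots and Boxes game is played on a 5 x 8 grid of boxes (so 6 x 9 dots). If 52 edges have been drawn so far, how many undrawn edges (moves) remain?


Grid: 5 x 8 boxes, i.e. 6 rows and 9 columns of dots.
Horizontal edges: (rows + 1) * cols = 6 * 8 = 48
Vertical edges: rows * (cols + 1) = 5 * 9 = 45
Total edges: 48 + 45 = 93
Edges drawn: 52
Remaining: 93 - 52 = 41

41


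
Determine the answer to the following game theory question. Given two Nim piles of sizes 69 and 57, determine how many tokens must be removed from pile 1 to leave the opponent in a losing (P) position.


Piles: 69 and 57
Current XOR: 69 XOR 57 = 124 (non-zero, so this is an N-position).
To make the XOR zero, we need to find a move that balances the piles.
For pile 1 (size 69): target = 69 XOR 124 = 57
We reduce pile 1 from 69 to 57.
Tokens removed: 69 - 57 = 12
Verification: 57 XOR 57 = 0

12


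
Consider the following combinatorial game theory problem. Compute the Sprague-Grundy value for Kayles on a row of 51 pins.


Kayles: a move removes 1 or 2 adjacent pins from a contiguous row.
Removing pins from a row of k leaves two independent rows (a, b) with a + b = k - 1 (one pin) or a + b = k - 2 (two pins); an end removal gives a = 0.
By Sprague-Grundy, G(k) = mex{ G(a) XOR G(b) } over all these splits. G(0) = 0.
G(1): splits (0,0):0^0=0 -> mex({0}) = 1
G(2): splits (0,1):0^1=1 (0,0):0^0=0 -> mex({0, 1}) = 2
G(3): splits (0,2):0^2=2 (1,1):1^1=0 (0,1):0^1=1 -> mex({0, 1, 2}) = 3
G(4): splits (0,3):0^3=3 (1,2):1^2=3 (0,2):0^2=2 (1,1):1^1=0 -> mex({0, 2, 3}) = 1
G(5): splits (0,4):0^1=1 (1,3):1^3=2 (2,2):2^2=0 (0,3):0^3=3 (1,2):1^2=3 -> mex({0, 1, 2, 3}) = 4
G(6) = mex({0, 1, 2, 4}) = 3
G(7) = mex({0, 1, 3, 4, 5}) = 2
G(8) = mex({0, 2, 3, 5, 6}) = 1
G(9) = mex({0, 1, 2, 3, 6, 7}) = 4
G(10) = mex({0, 1, 3, 4, 5, 7}) = 2
G(11) = mex({0, 1, 2, 3, 4, 5}) = 6
G(12) = mex({0, 1, 2, 3, 5, 6, 7}) = 4
G(13) = mex({0, 2, 3, 4, 6, 7}) = 1
G(14) = mex({0, 1, 4, 5, 6, 7}) = 2
G(15) = mex({0, 1, 2, 3, 4, 5, 6}) = 7
G(16) = mex({0, 2, 3, 5, 6, 7}) = 1
G(17) = mex({0, 1, 2, 3, 5, 6, 7}) = 4
G(18) = mex({0, 1, 2, 4, 5, 6}) = 3
G(19) = mex({0, 1, 3, 4, 5, 7}) = 2
G(20) = mex({0, 2, 3, 4, 5, 6, 7}) = 1
G(21) = mex({0, 1, 2, 3, 5, 6, 7}) = 4
G(22) = mex({0, 1, 2, 3, 4, 5, 7}) = 6
G(23) = mex({0, 1, 2, 3, 4, 5, 6}) = 7
G(24) = mex({0, 1, 2, 3, 5, 6, 7}) = 4
G(25) = mex({0, 2, 3, 4, 6, 7}) = 1
G(26) = mex({0, 1, 3, 4, 5, 6, 7}) = 2
G(27) = mex({0, 1, 2, 3, 4, 5, 6, 7}) = 8
G(28) = mex({0, 1, 2, 3, 4, 6, 7, 8}) = 5
G(29) = mex({0, 1, 2, 3, 5, 6, 7, 8, 9}) = 4
G(30) = mex({0, 1, 2, 3, 4, 5, 6, 9, 10}) = 7
G(31) = mex({0, 1, 3, 4, 5, 7, 10, 11}) = 2
G(32) = mex({0, 2, 3, 4, 5, 6, 7, 9, 11}) = 1
G(33) = mex({0, 1, 2, 3, 4, 5, 6, 7, 9, 12}) = 8
G(34) = mex({0, 1, 2, 3, 4, 5, 7, 8, 11, 12}) = 6
G(35) = mex({0, 1, 2, 3, 4, 5, 6, 8, 9, 10, 11}) = 7
G(36) = mex({0, 1, 2, 3, 5, 6, 7, 9, 10}) = 4
G(37) = mex({0, 2, 3, 4, 6, 7, 9, 10, 11, 12}) = 1
G(38) = mex({0, 1, 3, 4, 5, 6, 7, 9, 10, 11, 12}) = 2
G(39) = mex({0, 1, 2, 4, 5, 6, 7, 9, 10, 12, 14}) = 3
G(40) = mex({0, 2, 3, 4, 6, 7, 11, 12, 14}) = 1
G(41) = mex({0, 1, 2, 3, 5, 6, 7, 9, 10, 11, 12}) = 4
G(42) = mex({0, 1, 2, 3, 4, 5, 6, 9, 10}) = 7
G(43) = mex({0, 1, 3, 4, 5, 7, 9, 10, 12, 15}) = 2
G(44) = mex({0, 2, 3, 4, 5, 6, 7, 9, 10, 12, 15}) = 1
G(45) = mex({0, 1, 2, 3, 4, 5, 6, 7, 9, 10, 12, 14}) = 8
G(46) = mex({0, 1, 3, 4, 5, 7, 8, 11, 12, 14}) = 2
G(47) = mex({0, 1, 2, 3, 4, 5, 6, 8, 9, 10, 11, 12}) = 7
G(48) = mex({0, 1, 2, 3, 5, 6, 7, 9, 10}) = 4
G(49) = mex({0, 2, 3, 4, 6, 7, 9, 10, 11, 12, 15}) = 1
G(50) = mex({0, 1, 4, 5, 6, 7, 9, 11, 12, 14, 15}) = 2
G(51) = mex({0, 1, 2, 3, 4, 5, 6, 7, 9, 12, 14, 15}) = 8
Therefore G(51) = 8.

8


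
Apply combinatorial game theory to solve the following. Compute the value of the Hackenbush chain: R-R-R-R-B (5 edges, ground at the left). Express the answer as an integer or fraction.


Edges (from ground): R-R-R-R-B
By Berlekamp's sign-expansion rule, a Blue-Red Hackenbush stalk has the value of the surreal number whose sign sequence is the edge sequence with B -> + and R -> -.
Sign sequence: ----+
Trace the sign expansion in the surreal number tree, starting from 0:
Edge 1: R (sign -) -> bounds (-inf, 0), value = -1
Edge 2: R (sign -) -> bounds (-inf, -1), value = -2
Edge 3: R (sign -) -> bounds (-inf, -2), value = -3
Edge 4: R (sign -) -> bounds (-inf, -3), value = -4
Edge 5: B (sign +) -> bounds (-4, -3), value = -7/2
Game value = -7/2

-7/2


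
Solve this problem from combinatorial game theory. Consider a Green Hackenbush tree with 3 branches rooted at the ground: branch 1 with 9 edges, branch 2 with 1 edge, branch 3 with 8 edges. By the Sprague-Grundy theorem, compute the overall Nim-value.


The tree has 3 branches from the ground vertex.
In Green Hackenbush, the Nim-value of a simple path of length k is k.
Branch 1: length 9, Nim-value = 9
Branch 2: length 1, Nim-value = 1
Branch 3: length 8, Nim-value = 8
Total Nim-value = XOR of all branch values:
0 XOR 9 = 9
9 XOR 1 = 8
8 XOR 8 = 0
Nim-value of the tree = 0

0


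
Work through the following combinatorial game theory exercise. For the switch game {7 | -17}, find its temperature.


The game is {7 | -17}, a switch {a | b} with numbers a > b.
Cooling {a | b} by t gives {a - t | b + t}, which stops being hot when a - t = b + t, i.e. at t = (a - b)/2. So the temperature of a switch is (a - b)/2.
Temperature = (Left option - Right option) / 2
= (7 - (-17)) / 2
= 24 / 2
= 12

12


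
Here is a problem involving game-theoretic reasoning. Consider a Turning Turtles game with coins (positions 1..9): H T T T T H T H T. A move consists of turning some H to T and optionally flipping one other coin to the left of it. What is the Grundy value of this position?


Coins: H T T T T H T H T
Key fact: a single head at position k behaves exactly like a Nim heap of size k (turning it to T and optionally flipping a coin at j < k corresponds to moving the heap from k to j, or to 0), and heads combine as a disjunctive sum (two heads at the same place would cancel, matching j XOR j = 0). So the Nim-value is the XOR of the 1-indexed positions of the heads.
Face-up positions (1-indexed): [1, 6, 8]
XOR 0 with 1: 0 XOR 1 = 1
XOR 1 with 6: 1 XOR 6 = 7
XOR 7 with 8: 7 XOR 8 = 15
Nim-value = 15

15
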